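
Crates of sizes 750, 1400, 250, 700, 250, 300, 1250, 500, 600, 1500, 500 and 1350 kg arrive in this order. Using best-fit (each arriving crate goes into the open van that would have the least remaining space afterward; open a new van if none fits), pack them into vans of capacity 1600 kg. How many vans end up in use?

  750 → van 1 (new)  [load 750/1600]
  1400 → van 2 (new)  [load 1400/1600]
  250 → van 1  [load 1000/1600]
  700 → van 3 (new)  [load 700/1600]
  250 → van 1  [load 1250/1600]
  300 → van 1  [load 1550/1600]
  1250 → van 4 (new)  [load 1250/1600]
  500 → van 3  [load 1200/1600]
  600 → van 5 (new)  [load 600/1600]
  1500 → van 6 (new)  [load 1500/1600]
  500 → van 5  [load 1100/1600]
  1350 → van 7 (new)  [load 1350/1600]
7 vans opened.

7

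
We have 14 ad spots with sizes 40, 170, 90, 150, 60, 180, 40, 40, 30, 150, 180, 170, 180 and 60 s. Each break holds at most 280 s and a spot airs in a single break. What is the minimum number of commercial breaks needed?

7

Total = 180 + 180 + 180 + 170 + 170 + 150 + 150 + 90 + 60 + 60 + 40 + 40 + 40 + 30 = 1540 s.
Lower bound: ⌈1540/280⌉ = 6 commercial breaks.
Also, 7 ad spots each exceed 140 s, and no two of those can share a break, so at least 7 commercial breaks are needed.
A packing using 7 commercial breaks:
  break 1: 180 + 90 = 270
  break 2: 180 + 60 + 40 = 280
  break 3: 180 + 60 + 40 = 280
  break 4: 170 + 40 + 30 = 240
  break 5: 170 = 170
  break 6: 150 = 150
  break 7: 150 = 150
This matches the lower bound, so 7 is optimal.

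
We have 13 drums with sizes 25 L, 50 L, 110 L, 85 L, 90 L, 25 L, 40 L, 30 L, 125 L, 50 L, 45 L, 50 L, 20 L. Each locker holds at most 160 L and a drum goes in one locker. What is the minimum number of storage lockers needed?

Total = 125 + 110 + 90 + 85 + 50 + 50 + 50 + 45 + 40 + 30 + 25 + 25 + 20 = 745 L.
Lower bound: ⌈745/160⌉ = 5 storage lockers.
A packing using 5 storage lockers:
  locker 1: 125 + 30 = 155
  locker 2: 110 + 50 = 160
  locker 3: 90 + 50 + 20 = 160
  locker 4: 85 + 50 + 25 = 160
  locker 5: 45 + 40 + 25 = 110
This matches the lower bound, so 5 is optimal.

5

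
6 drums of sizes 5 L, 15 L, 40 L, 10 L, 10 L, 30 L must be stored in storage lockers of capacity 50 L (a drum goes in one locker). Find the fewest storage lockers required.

3

Total = 40 + 30 + 15 + 10 + 10 + 5 = 110 L.
Lower bound: ⌈110/50⌉ = 3 storage lockers.
A packing using 3 storage lockers:
  locker 1: 40 + 10 = 50
  locker 2: 30 + 15 + 5 = 50
  locker 3: 10 = 10
This matches the lower bound, so 3 is optimal.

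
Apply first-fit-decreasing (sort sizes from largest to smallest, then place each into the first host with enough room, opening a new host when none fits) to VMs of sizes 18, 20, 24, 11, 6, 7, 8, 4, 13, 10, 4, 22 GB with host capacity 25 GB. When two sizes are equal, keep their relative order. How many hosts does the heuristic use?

Sorted descending: 24, 22, 20, 18, 13, 11, 10, 8, 7, 6, 4, 4.
  24 → host 1 (new)  [load 24/25]
  22 → host 2 (new)  [load 22/25]
  20 → host 3 (new)  [load 20/25]
  18 → host 4 (new)  [load 18/25]
  13 → host 5 (new)  [load 13/25]
  11 → host 5  [load 24/25]
  10 → host 6 (new)  [load 10/25]
  8 → host 6  [load 18/25]
  7 → host 4  [load 25/25]
  6 → host 6  [load 24/25]
  4 → host 3  [load 24/25]
  4 → host 7 (new)  [load 4/25]
7 hosts opened.

7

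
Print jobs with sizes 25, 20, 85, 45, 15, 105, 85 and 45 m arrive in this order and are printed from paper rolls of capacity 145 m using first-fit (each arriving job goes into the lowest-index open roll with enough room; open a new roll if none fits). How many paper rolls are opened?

4

  25 → roll 1 (new)  [load 25/145]
  20 → roll 1  [load 45/145]
  85 → roll 1  [load 130/145]
  45 → roll 2 (new)  [load 45/145]
  15 → roll 1  [load 145/145]
  105 → roll 3 (new)  [load 105/145]
  85 → roll 2  [load 130/145]
  45 → roll 4 (new)  [load 45/145]
4 paper rolls opened.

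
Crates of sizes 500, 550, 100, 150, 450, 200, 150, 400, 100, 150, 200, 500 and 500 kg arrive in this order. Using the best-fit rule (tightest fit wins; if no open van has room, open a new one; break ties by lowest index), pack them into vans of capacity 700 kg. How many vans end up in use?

7

  500 → van 1 (new)  [load 500/700]
  550 → van 2 (new)  [load 550/700]
  100 → van 2  [load 650/700]
  150 → van 1  [load 650/700]
  450 → van 3 (new)  [load 450/700]
  200 → van 3  [load 650/700]
  150 → van 4 (new)  [load 150/700]
  400 → van 4  [load 550/700]
  100 → van 4  [load 650/700]
  150 → van 5 (new)  [load 150/700]
  200 → van 5  [load 350/700]
  500 → van 6 (new)  [load 500/700]
  500 → van 7 (new)  [load 500/700]
7 vans opened.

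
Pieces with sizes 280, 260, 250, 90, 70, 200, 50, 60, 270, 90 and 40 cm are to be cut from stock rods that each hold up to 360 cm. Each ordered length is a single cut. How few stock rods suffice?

5

Total = 280 + 270 + 260 + 250 + 200 + 90 + 90 + 70 + 60 + 50 + 40 = 1660 cm.
Lower bound: ⌈1660/360⌉ = 5 stock rods.
A packing using 5 stock rods:
  stock rod 1: 280 + 70 = 350
  stock rod 2: 270 + 90 = 360
  stock rod 3: 260 + 90 = 350
  stock rod 4: 250 + 60 + 50 = 360
  stock rod 5: 200 + 40 = 240
This matches the lower bound, so 5 is optimal.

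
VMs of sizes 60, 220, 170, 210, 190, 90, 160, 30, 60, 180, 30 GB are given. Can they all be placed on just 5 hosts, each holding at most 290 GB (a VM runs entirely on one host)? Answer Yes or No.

No

Total = 1400 GB; ⌈1400/290⌉ = 5.
6 VMs each exceed half the capacity and cannot share a host, forcing at least 6 hosts.
At least 6 hosts are required, but only 5 are allowed.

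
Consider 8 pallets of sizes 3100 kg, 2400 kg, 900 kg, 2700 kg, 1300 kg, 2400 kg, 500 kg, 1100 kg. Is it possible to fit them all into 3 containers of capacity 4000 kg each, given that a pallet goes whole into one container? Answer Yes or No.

Total = 14400 kg; ⌈14400/4000⌉ = 4.
At least 4 containers are required, but only 3 are allowed.

No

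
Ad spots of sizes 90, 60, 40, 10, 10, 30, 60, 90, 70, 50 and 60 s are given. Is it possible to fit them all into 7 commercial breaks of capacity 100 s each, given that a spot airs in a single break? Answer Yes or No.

A valid assignment using 7 commercial breaks:
  break 1: 90 + 10 = 100
  break 2: 90 + 10 = 100
  break 3: 70 + 30 = 100
  break 4: 60 + 40 = 100
  break 5: 60 = 60
  break 6: 60 = 60
  break 7: 50 = 50
Every load is within 100 s, so 7 commercial breaks suffice.

Yes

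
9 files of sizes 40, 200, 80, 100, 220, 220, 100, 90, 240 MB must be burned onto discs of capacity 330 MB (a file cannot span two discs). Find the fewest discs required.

4

Total = 240 + 220 + 220 + 200 + 100 + 100 + 90 + 80 + 40 = 1290 MB.
Lower bound: ⌈1290/330⌉ = 4 discs.
A packing using 4 discs:
  disc 1: 240 + 90 = 330
  disc 2: 220 + 100 = 320
  disc 3: 220 + 100 = 320
  disc 4: 200 + 80 + 40 = 320
This matches the lower bound, so 4 is optimal.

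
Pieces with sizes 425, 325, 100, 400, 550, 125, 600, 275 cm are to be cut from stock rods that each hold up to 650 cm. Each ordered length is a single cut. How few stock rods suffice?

5

Total = 600 + 550 + 425 + 400 + 325 + 275 + 125 + 100 = 2800 cm.
Lower bound: ⌈2800/650⌉ = 5 stock rods.
A packing using 5 stock rods:
  stock rod 1: 600 = 600
  stock rod 2: 550 + 100 = 650
  stock rod 3: 425 + 125 = 550
  stock rod 4: 400 = 400
  stock rod 5: 325 + 275 = 600
This matches the lower bound, so 5 is optimal.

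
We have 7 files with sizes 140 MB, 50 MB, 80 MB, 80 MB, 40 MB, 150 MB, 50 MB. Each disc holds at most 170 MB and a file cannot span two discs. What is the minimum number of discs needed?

4

Total = 150 + 140 + 80 + 80 + 50 + 50 + 40 = 590 MB.
Lower bound: ⌈590/170⌉ = 4 discs.
A packing using 4 discs:
  disc 1: 150 = 150
  disc 2: 140 = 140
  disc 3: 80 + 80 = 160
  disc 4: 50 + 50 + 40 = 140
This matches the lower bound, so 4 is optimal.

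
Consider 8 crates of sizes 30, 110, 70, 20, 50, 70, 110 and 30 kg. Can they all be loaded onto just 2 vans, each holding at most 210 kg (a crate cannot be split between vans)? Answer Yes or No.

No

Total = 490 kg; ⌈490/210⌉ = 3.
At least 3 vans are required, but only 2 are allowed.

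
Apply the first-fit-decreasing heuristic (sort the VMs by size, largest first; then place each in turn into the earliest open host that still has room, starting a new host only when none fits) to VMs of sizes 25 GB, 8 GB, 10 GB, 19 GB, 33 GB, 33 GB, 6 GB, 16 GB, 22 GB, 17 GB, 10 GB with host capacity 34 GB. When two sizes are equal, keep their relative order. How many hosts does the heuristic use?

Sorted descending: 33, 33, 25, 22, 19, 17, 16, 10, 10, 8, 6.
  33 → host 1 (new)  [load 33/34]
  33 → host 2 (new)  [load 33/34]
  25 → host 3 (new)  [load 25/34]
  22 → host 4 (new)  [load 22/34]
  19 → host 5 (new)  [load 19/34]
  17 → host 6 (new)  [load 17/34]
  16 → host 6  [load 33/34]
  10 → host 4  [load 32/34]
  10 → host 5  [load 29/34]
  8 → host 3  [load 33/34]
  6 → host 7 (new)  [load 6/34]
7 hosts opened.

7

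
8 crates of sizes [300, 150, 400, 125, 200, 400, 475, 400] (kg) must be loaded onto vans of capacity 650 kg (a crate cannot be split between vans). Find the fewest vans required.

5

Total = 475 + 400 + 400 + 400 + 300 + 200 + 150 + 125 = 2450 kg.
Lower bound: ⌈2450/650⌉ = 4 vans.
A packing using 5 vans:
  van 1: 475 + 150 = 625
  van 2: 400 + 200 = 600
  van 3: 400 + 125 = 525
  van 4: 400 = 400
  van 5: 300 = 300
No arrangement into 4 vans stays within capacity, so 5 is optimal.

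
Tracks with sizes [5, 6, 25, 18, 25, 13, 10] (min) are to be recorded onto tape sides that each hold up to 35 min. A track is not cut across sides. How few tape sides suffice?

Total = 25 + 25 + 18 + 13 + 10 + 6 + 5 = 102 min.
Lower bound: ⌈102/35⌉ = 3 tape sides.
A packing using 4 tape sides:
  side 1: 25 + 10 = 35
  side 2: 25 + 6 = 31
  side 3: 18 + 13 = 31
  side 4: 5 = 5
No arrangement into 3 tape sides stays within capacity, so 4 is optimal.

4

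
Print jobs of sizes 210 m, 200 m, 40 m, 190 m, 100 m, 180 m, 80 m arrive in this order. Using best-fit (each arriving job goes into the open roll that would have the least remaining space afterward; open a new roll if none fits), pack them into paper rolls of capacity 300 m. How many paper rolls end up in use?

4

  210 → roll 1 (new)  [load 210/300]
  200 → roll 2 (new)  [load 200/300]
  40 → roll 1  [load 250/300]
  190 → roll 3 (new)  [load 190/300]
  100 → roll 2  [load 300/300]
  180 → roll 4 (new)  [load 180/300]
  80 → roll 3  [load 270/300]
4 paper rolls opened.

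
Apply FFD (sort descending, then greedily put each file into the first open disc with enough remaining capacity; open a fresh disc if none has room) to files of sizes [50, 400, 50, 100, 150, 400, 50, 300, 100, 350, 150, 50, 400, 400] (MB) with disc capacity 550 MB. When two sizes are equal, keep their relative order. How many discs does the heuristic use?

6

Sorted descending: 400, 400, 400, 400, 350, 300, 150, 150, 100, 100, 50, 50, 50, 50.
  400 → disc 1 (new)  [load 400/550]
  400 → disc 2 (new)  [load 400/550]
  400 → disc 3 (new)  [load 400/550]
  400 → disc 4 (new)  [load 400/550]
  350 → disc 5 (new)  [load 350/550]
  300 → disc 6 (new)  [load 300/550]
  150 → disc 1  [load 550/550]
  150 → disc 2  [load 550/550]
  100 → disc 3  [load 500/550]
  100 → disc 4  [load 500/550]
  50 → disc 3  [load 550/550]
  50 → disc 4  [load 550/550]
  50 → disc 5  [load 400/550]
  50 → disc 5  [load 450/550]
6 discs opened.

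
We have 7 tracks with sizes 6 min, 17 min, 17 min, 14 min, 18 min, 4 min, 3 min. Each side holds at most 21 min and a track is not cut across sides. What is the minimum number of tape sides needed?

4

Total = 18 + 17 + 17 + 14 + 6 + 4 + 3 = 79 min.
Lower bound: ⌈79/21⌉ = 4 tape sides.
A packing using 4 tape sides:
  side 1: 18 + 3 = 21
  side 2: 17 + 4 = 21
  side 3: 17 = 17
  side 4: 14 + 6 = 20
This matches the lower bound, so 4 is optimal.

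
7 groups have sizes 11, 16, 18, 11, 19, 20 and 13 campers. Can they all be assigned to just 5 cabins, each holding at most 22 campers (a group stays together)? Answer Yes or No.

Total = 108 campers; ⌈108/22⌉ = 5.
The bound of 5 does not rule out 5, but exhaustive search shows no assignment into 5 cabins of capacity 22 campers exists — the minimum is 6.

No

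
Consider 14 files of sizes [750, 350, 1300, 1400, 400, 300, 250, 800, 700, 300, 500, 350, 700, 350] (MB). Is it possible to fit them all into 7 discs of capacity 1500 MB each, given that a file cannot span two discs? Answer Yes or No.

Yes

A valid assignment using 6 discs:
  disc 1: 1400 = 1400
  disc 2: 1300 = 1300
  disc 3: 800 + 700 = 1500
  disc 4: 750 + 700 = 1450
  disc 5: 500 + 400 + 350 + 250 = 1500
  disc 6: 350 + 350 + 300 + 300 = 1300
That uses only 6 ≤ 7, so 7 discs are enough.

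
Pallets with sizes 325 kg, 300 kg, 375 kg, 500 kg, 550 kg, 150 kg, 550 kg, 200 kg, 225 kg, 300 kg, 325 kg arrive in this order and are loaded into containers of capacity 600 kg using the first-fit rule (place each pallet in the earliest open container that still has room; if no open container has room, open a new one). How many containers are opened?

  325 → container 1 (new)  [load 325/600]
  300 → container 2 (new)  [load 300/600]
  375 → container 3 (new)  [load 375/600]
  500 → container 4 (new)  [load 500/600]
  550 → container 5 (new)  [load 550/600]
  150 → container 1  [load 475/600]
  550 → container 6 (new)  [load 550/600]
  200 → container 2  [load 500/600]
  225 → container 3  [load 600/600]
  300 → container 7 (new)  [load 300/600]
  325 → container 8 (new)  [load 325/600]
8 containers opened.

8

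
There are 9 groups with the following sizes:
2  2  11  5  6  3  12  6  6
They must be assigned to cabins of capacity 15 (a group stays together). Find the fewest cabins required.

Total = 12 + 11 + 6 + 6 + 6 + 5 + 3 + 2 + 2 = 53.
Lower bound: ⌈53/15⌉ = 4 cabins.
A packing using 4 cabins:
  cabin 1: 12 + 3 = 15
  cabin 2: 11 + 2 + 2 = 15
  cabin 3: 6 + 6 = 12
  cabin 4: 6 + 5 = 11
This matches the lower bound, so 4 is optimal.

4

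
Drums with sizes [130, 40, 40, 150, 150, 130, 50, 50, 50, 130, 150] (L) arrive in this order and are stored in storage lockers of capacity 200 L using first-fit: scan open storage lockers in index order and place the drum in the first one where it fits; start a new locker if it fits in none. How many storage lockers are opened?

  130 → locker 1 (new)  [load 130/200]
  40 → locker 1  [load 170/200]
  40 → locker 2 (new)  [load 40/200]
  150 → locker 2  [load 190/200]
  150 → locker 3 (new)  [load 150/200]
  130 → locker 4 (new)  [load 130/200]
  50 → locker 3  [load 200/200]
  50 → locker 4  [load 180/200]
  50 → locker 5 (new)  [load 50/200]
  130 → locker 5  [load 180/200]
  150 → locker 6 (new)  [load 150/200]
6 storage lockers opened.

6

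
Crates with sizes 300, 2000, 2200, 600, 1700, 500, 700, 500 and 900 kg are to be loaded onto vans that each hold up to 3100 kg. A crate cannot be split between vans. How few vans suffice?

4

Total = 2200 + 2000 + 1700 + 900 + 700 + 600 + 500 + 500 + 300 = 9400 kg.
Lower bound: ⌈9400/3100⌉ = 4 vans.
A packing using 4 vans:
  van 1: 2200 + 900 = 3100
  van 2: 2000 + 700 + 300 = 3000
  van 3: 1700 + 600 + 500 = 2800
  van 4: 500 = 500
This matches the lower bound, so 4 is optimal.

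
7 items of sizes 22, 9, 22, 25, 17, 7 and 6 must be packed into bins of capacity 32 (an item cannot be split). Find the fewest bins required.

Total = 25 + 22 + 22 + 17 + 9 + 7 + 6 = 108.
Lower bound: ⌈108/32⌉ = 4 bins.
A packing using 4 bins:
  bin 1: 25 + 7 = 32
  bin 2: 22 + 9 = 31
  bin 3: 22 + 6 = 28
  bin 4: 17 = 17
This matches the lower bound, so 4 is optimal.

4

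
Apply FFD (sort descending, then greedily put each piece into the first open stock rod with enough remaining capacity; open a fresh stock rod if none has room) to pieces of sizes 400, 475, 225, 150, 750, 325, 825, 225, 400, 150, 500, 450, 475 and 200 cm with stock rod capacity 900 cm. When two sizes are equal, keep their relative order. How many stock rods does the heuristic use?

Sorted descending: 825, 750, 500, 475, 475, 450, 400, 400, 325, 225, 225, 200, 150, 150.
  825 → stock rod 1 (new)  [load 825/900]
  750 → stock rod 2 (new)  [load 750/900]
  500 → stock rod 3 (new)  [load 500/900]
  475 → stock rod 4 (new)  [load 475/900]
  475 → stock rod 5 (new)  [load 475/900]
  450 → stock rod 6 (new)  [load 450/900]
  400 → stock rod 3  [load 900/900]
  400 → stock rod 4  [load 875/900]
  325 → stock rod 5  [load 800/900]
  225 → stock rod 6  [load 675/900]
  225 → stock rod 6  [load 900/900]
  200 → stock rod 7 (new)  [load 200/900]
  150 → stock rod 2  [load 900/900]
  150 → stock rod 7  [load 350/900]
7 stock rods opened.

7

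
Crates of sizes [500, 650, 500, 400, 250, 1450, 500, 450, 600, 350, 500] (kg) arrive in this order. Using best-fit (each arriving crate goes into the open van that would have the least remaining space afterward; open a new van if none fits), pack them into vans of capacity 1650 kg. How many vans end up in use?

  500 → van 1 (new)  [load 500/1650]
  650 → van 1  [load 1150/1650]
  500 → van 1  [load 1650/1650]
  400 → van 2 (new)  [load 400/1650]
  250 → van 2  [load 650/1650]
  1450 → van 3 (new)  [load 1450/1650]
  500 → van 2  [load 1150/1650]
  450 → van 2  [load 1600/1650]
  600 → van 4 (new)  [load 600/1650]
  350 → van 4  [load 950/1650]
  500 → van 4  [load 1450/1650]
4 vans opened.

4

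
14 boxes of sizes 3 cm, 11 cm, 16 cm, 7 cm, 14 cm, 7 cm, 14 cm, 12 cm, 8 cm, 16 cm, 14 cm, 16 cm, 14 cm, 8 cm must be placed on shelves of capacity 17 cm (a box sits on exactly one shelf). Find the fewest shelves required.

Total = 16 + 16 + 16 + 14 + 14 + 14 + 14 + 12 + 11 + 8 + 8 + 7 + 7 + 3 = 160 cm.
Lower bound: ⌈160/17⌉ = 10 shelves.
A packing using 11 shelves:
  shelf 1: 16 = 16
  shelf 2: 16 = 16
  shelf 3: 16 = 16
  shelf 4: 14 + 3 = 17
  shelf 5: 14 = 14
  shelf 6: 14 = 14
  shelf 7: 14 = 14
  shelf 8: 12 = 12
  shelf 9: 11 = 11
  shelf 10: 8 + 8 = 16
  shelf 11: 7 + 7 = 14
No arrangement into 10 shelves stays within capacity, so 11 is optimal.

11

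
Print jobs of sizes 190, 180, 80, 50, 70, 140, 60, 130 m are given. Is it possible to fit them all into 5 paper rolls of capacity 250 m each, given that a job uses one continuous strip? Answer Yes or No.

A valid assignment using 4 paper rolls:
  roll 1: 190 + 60 = 250
  roll 2: 180 + 70 = 250
  roll 3: 140 + 80 = 220
  roll 4: 130 + 50 = 180
That uses only 4 ≤ 5, so 5 paper rolls are enough.

Yes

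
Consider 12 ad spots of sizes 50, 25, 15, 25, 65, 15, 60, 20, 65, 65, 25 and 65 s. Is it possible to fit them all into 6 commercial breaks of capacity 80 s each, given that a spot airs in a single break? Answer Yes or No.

Total = 495 s; ⌈495/80⌉ = 7.
At least 7 commercial breaks are required, but only 6 are allowed.

No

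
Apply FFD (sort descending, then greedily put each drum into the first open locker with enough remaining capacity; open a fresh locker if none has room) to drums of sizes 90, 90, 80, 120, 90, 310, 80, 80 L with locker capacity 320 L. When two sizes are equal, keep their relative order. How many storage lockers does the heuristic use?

Sorted descending: 310, 120, 90, 90, 90, 80, 80, 80.
  310 → locker 1 (new)  [load 310/320]
  120 → locker 2 (new)  [load 120/320]
  90 → locker 2  [load 210/320]
  90 → locker 2  [load 300/320]
  90 → locker 3 (new)  [load 90/320]
  80 → locker 3  [load 170/320]
  80 → locker 3  [load 250/320]
  80 → locker 4 (new)  [load 80/320]
4 storage lockers opened.

4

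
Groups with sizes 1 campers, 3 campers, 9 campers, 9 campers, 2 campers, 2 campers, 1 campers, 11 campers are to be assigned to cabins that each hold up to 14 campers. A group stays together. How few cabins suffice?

Total = 11 + 9 + 9 + 3 + 2 + 2 + 1 + 1 = 38 campers.
Lower bound: ⌈38/14⌉ = 3 cabins.
A packing using 3 cabins:
  cabin 1: 11 + 3 = 14
  cabin 2: 9 + 2 + 2 + 1 = 14
  cabin 3: 9 + 1 = 10
This matches the lower bound, so 3 is optimal.

3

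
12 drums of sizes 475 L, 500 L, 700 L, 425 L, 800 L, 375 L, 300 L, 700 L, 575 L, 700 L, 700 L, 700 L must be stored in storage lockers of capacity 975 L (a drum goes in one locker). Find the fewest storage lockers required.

9

Total = 800 + 700 + 700 + 700 + 700 + 700 + 575 + 500 + 475 + 425 + 375 + 300 = 6950 L.
Lower bound: ⌈6950/975⌉ = 8 storage lockers.
A packing using 9 storage lockers:
  locker 1: 800 = 800
  locker 2: 700 = 700
  locker 3: 700 = 700
  locker 4: 700 = 700
  locker 5: 700 = 700
  locker 6: 700 = 700
  locker 7: 575 + 375 = 950
  locker 8: 500 + 475 = 975
  locker 9: 425 + 300 = 725
No arrangement into 8 storage lockers stays within capacity, so 9 is optimal.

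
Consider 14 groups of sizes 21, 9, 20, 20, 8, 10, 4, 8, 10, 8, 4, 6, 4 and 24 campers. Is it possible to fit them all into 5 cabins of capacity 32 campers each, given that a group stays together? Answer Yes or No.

A valid assignment using 5 cabins:
  cabin 1: 24 + 8 = 32
  cabin 2: 21 + 10 = 31
  cabin 3: 20 + 10 = 30
  cabin 4: 20 + 8 + 4 = 32
  cabin 5: 9 + 8 + 6 + 4 + 4 = 31
Every load is within 32 campers, so 5 cabins suffice.

Yes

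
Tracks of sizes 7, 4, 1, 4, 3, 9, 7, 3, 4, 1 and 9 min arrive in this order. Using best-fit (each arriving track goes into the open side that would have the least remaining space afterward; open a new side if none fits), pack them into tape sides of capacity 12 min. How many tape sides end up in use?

  7 → side 1 (new)  [load 7/12]
  4 → side 1  [load 11/12]
  1 → side 1  [load 12/12]
  4 → side 2 (new)  [load 4/12]
  3 → side 2  [load 7/12]
  9 → side 3 (new)  [load 9/12]
  7 → side 4 (new)  [load 7/12]
  3 → side 3  [load 12/12]
  4 → side 2  [load 11/12]
  1 → side 2  [load 12/12]
  9 → side 5 (new)  [load 9/12]
5 tape sides opened.

5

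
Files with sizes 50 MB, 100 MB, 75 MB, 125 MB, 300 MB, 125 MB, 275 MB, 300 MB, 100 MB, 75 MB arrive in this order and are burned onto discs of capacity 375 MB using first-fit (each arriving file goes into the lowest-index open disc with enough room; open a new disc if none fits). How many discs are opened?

5

  50 → disc 1 (new)  [load 50/375]
  100 → disc 1  [load 150/375]
  75 → disc 1  [load 225/375]
  125 → disc 1  [load 350/375]
  300 → disc 2 (new)  [load 300/375]
  125 → disc 3 (new)  [load 125/375]
  275 → disc 4 (new)  [load 275/375]
  300 → disc 5 (new)  [load 300/375]
  100 → disc 3  [load 225/375]
  75 → disc 2  [load 375/375]
5 discs opened.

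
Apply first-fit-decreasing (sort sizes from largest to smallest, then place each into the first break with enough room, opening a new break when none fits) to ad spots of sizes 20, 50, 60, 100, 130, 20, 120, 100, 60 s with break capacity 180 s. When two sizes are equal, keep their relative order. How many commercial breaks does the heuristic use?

4

Sorted descending: 130, 120, 100, 100, 60, 60, 50, 20, 20.
  130 → break 1 (new)  [load 130/180]
  120 → break 2 (new)  [load 120/180]
  100 → break 3 (new)  [load 100/180]
  100 → break 4 (new)  [load 100/180]
  60 → break 2  [load 180/180]
  60 → break 3  [load 160/180]
  50 → break 1  [load 180/180]
  20 → break 3  [load 180/180]
  20 → break 4  [load 120/180]
4 commercial breaks opened.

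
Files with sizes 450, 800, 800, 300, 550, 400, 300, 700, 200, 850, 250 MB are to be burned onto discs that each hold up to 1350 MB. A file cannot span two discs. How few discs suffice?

Total = 850 + 800 + 800 + 700 + 550 + 450 + 400 + 300 + 300 + 250 + 200 = 5600 MB.
Lower bound: ⌈5600/1350⌉ = 5 discs.
A packing using 5 discs:
  disc 1: 850 + 450 = 1300
  disc 2: 800 + 550 = 1350
  disc 3: 800 + 400 = 1200
  disc 4: 700 + 300 + 300 = 1300
  disc 5: 250 + 200 = 450
This matches the lower bound, so 5 is optimal.

5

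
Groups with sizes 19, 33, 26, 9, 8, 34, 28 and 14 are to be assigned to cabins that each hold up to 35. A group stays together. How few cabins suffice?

Total = 34 + 33 + 28 + 26 + 19 + 14 + 9 + 8 = 171.
Lower bound: ⌈171/35⌉ = 5 cabins.
A packing using 6 cabins:
  cabin 1: 34 = 34
  cabin 2: 33 = 33
  cabin 3: 28 = 28
  cabin 4: 26 + 9 = 35
  cabin 5: 19 + 14 = 33
  cabin 6: 8 = 8
No arrangement into 5 cabins stays within capacity, so 6 is optimal.

6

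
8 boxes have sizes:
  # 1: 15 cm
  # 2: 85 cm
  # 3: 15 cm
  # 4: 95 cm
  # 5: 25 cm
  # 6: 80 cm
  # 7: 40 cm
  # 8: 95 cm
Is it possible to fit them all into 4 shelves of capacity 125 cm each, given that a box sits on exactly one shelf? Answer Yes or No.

A valid assignment using 4 shelves:
  shelf 1: 95 + 25 = 120
  shelf 2: 95 + 15 + 15 = 125
  shelf 3: 85 + 40 = 125
  shelf 4: 80 = 80
Every load is within 125 cm, so 4 shelves suffice.

Yes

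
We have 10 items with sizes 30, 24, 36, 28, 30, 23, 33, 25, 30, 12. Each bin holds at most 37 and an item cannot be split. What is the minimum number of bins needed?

Total = 36 + 33 + 30 + 30 + 30 + 28 + 25 + 24 + 23 + 12 = 271.
Lower bound: ⌈271/37⌉ = 8 bins.
Also, 9 items each exceed 37/2, and no two of those can share a bin, so at least 9 bins are needed.
A packing using 9 bins:
  bin 1: 36 = 36
  bin 2: 33 = 33
  bin 3: 30 = 30
  bin 4: 30 = 30
  bin 5: 30 = 30
  bin 6: 28 = 28
  bin 7: 25 + 12 = 37
  bin 8: 24 = 24
  bin 9: 23 = 23
This matches the lower bound, so 9 is optimal.

9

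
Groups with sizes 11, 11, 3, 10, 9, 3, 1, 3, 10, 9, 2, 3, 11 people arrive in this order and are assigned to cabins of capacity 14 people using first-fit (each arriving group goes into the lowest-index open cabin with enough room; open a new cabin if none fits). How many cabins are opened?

  11 → cabin 1 (new)  [load 11/14]
  11 → cabin 2 (new)  [load 11/14]
  3 → cabin 1  [load 14/14]
  10 → cabin 3 (new)  [load 10/14]
  9 → cabin 4 (new)  [load 9/14]
  3 → cabin 2  [load 14/14]
  1 → cabin 3  [load 11/14]
  3 → cabin 3  [load 14/14]
  10 → cabin 5 (new)  [load 10/14]
  9 → cabin 6 (new)  [load 9/14]
  2 → cabin 4  [load 11/14]
  3 → cabin 4  [load 14/14]
  11 → cabin 7 (new)  [load 11/14]
7 cabins opened.

7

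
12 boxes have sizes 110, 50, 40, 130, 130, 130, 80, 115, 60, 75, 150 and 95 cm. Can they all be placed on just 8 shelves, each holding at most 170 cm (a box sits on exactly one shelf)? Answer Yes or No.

Yes

A valid assignment using 8 shelves:
  shelf 1: 150 = 150
  shelf 2: 130 + 40 = 170
  shelf 3: 130 = 130
  shelf 4: 130 = 130
  shelf 5: 115 + 50 = 165
  shelf 6: 110 + 60 = 170
  shelf 7: 95 + 75 = 170
  shelf 8: 80 = 80
Every load is within 170 cm, so 8 shelves suffice.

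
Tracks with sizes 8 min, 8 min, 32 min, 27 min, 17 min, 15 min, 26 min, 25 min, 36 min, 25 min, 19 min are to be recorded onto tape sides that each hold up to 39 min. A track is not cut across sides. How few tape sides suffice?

8

Total = 36 + 32 + 27 + 26 + 25 + 25 + 19 + 17 + 15 + 8 + 8 = 238 min.
Lower bound: ⌈238/39⌉ = 7 tape sides.
A packing using 8 tape sides:
  side 1: 36 = 36
  side 2: 32 = 32
  side 3: 27 + 8 = 35
  side 4: 26 + 8 = 34
  side 5: 25 = 25
  side 6: 25 = 25
  side 7: 19 + 17 = 36
  side 8: 15 = 15
No arrangement into 7 tape sides stays within capacity, so 8 is optimal.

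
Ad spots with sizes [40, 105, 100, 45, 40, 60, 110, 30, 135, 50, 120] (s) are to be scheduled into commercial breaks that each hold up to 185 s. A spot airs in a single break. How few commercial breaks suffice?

Total = 135 + 120 + 110 + 105 + 100 + 60 + 50 + 45 + 40 + 40 + 30 = 835 s.
Lower bound: ⌈835/185⌉ = 5 commercial breaks.
A packing using 5 commercial breaks:
  break 1: 135 + 50 = 185
  break 2: 120 + 60 = 180
  break 3: 110 + 45 + 30 = 185
  break 4: 105 + 40 + 40 = 185
  break 5: 100 = 100
This matches the lower bound, so 5 is optimal.

5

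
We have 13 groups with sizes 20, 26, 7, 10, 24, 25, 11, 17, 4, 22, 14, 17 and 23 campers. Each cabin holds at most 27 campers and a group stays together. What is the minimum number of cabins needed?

Total = 26 + 25 + 24 + 23 + 22 + 20 + 17 + 17 + 14 + 11 + 10 + 7 + 4 = 220 campers.
Lower bound: ⌈220/27⌉ = 9 cabins.
A packing using 9 cabins:
  cabin 1: 26 = 26
  cabin 2: 25 = 25
  cabin 3: 24 = 24
  cabin 4: 23 + 4 = 27
  cabin 5: 22 = 22
  cabin 6: 20 + 7 = 27
  cabin 7: 17 + 10 = 27
  cabin 8: 17 = 17
  cabin 9: 14 + 11 = 25
This matches the lower bound, so 9 is optimal.

9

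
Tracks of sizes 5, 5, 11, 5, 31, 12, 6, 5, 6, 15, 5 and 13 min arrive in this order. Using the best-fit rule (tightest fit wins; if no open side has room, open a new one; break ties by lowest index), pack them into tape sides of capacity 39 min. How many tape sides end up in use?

  5 → side 1 (new)  [load 5/39]
  5 → side 1  [load 10/39]
  11 → side 1  [load 21/39]
  5 → side 1  [load 26/39]
  31 → side 2 (new)  [load 31/39]
  12 → side 1  [load 38/39]
  6 → side 2  [load 37/39]
  5 → side 3 (new)  [load 5/39]
  6 → side 3  [load 11/39]
  15 → side 3  [load 26/39]
  5 → side 3  [load 31/39]
  13 → side 4 (new)  [load 13/39]
4 tape sides opened.

4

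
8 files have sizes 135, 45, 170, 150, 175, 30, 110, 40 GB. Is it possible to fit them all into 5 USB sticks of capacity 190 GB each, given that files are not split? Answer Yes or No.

Yes

A valid assignment using 5 USB sticks:
  USB stick 1: 175 = 175
  USB stick 2: 170 = 170
  USB stick 3: 150 + 40 = 190
  USB stick 4: 135 + 45 = 180
  USB stick 5: 110 + 30 = 140
Every load is within 190 GB, so 5 USB sticks suffice.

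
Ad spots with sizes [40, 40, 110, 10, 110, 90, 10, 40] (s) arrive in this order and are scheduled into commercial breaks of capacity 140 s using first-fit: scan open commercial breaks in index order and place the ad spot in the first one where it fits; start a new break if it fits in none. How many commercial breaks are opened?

  40 → break 1 (new)  [load 40/140]
  40 → break 1  [load 80/140]
  110 → break 2 (new)  [load 110/140]
  10 → break 1  [load 90/140]
  110 → break 3 (new)  [load 110/140]
  90 → break 4 (new)  [load 90/140]
  10 → break 1  [load 100/140]
  40 → break 1  [load 140/140]
4 commercial breaks opened.

4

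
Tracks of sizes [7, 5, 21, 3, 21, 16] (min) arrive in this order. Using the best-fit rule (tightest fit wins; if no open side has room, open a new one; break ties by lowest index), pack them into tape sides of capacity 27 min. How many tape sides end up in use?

  7 → side 1 (new)  [load 7/27]
  5 → side 1  [load 12/27]
  21 → side 2 (new)  [load 21/27]
  3 → side 2  [load 24/27]
  21 → side 3 (new)  [load 21/27]
  16 → side 4 (new)  [load 16/27]
4 tape sides opened.

4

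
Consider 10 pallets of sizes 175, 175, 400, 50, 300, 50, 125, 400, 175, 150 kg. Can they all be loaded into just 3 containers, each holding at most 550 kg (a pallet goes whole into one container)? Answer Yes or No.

Total = 2000 kg; ⌈2000/550⌉ = 4.
At least 4 containers are required, but only 3 are allowed.

No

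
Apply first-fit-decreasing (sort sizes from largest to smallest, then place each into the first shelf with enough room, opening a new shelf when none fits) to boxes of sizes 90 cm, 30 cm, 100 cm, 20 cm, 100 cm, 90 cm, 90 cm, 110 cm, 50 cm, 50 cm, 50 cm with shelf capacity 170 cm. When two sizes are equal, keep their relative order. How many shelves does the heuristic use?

Sorted descending: 110, 100, 100, 90, 90, 90, 50, 50, 50, 30, 20.
  110 → shelf 1 (new)  [load 110/170]
  100 → shelf 2 (new)  [load 100/170]
  100 → shelf 3 (new)  [load 100/170]
  90 → shelf 4 (new)  [load 90/170]
  90 → shelf 5 (new)  [load 90/170]
  90 → shelf 6 (new)  [load 90/170]
  50 → shelf 1  [load 160/170]
  50 → shelf 2  [load 150/170]
  50 → shelf 3  [load 150/170]
  30 → shelf 4  [load 120/170]
  20 → shelf 2  [load 170/170]
6 shelves opened.

6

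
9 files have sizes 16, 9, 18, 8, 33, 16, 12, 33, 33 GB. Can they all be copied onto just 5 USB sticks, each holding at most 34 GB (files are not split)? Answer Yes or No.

No

Total = 178 GB; ⌈178/34⌉ = 6.
At least 6 USB sticks are required, but only 5 are allowed.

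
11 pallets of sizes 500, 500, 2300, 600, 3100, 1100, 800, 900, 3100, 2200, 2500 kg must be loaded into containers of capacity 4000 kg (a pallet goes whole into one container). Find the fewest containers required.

5

Total = 3100 + 3100 + 2500 + 2300 + 2200 + 1100 + 900 + 800 + 600 + 500 + 500 = 17600 kg.
Lower bound: ⌈17600/4000⌉ = 5 containers.
A packing using 5 containers:
  container 1: 3100 + 900 = 4000
  container 2: 3100 + 800 = 3900
  container 3: 2500 + 1100 = 3600
  container 4: 2300 + 600 + 500 + 500 = 3900
  container 5: 2200 = 2200
This matches the lower bound, so 5 is optimal.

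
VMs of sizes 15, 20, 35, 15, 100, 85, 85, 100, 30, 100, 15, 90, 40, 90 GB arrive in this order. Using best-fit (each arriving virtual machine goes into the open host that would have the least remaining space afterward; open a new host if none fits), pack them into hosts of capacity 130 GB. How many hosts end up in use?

  15 → host 1 (new)  [load 15/130]
  20 → host 1  [load 35/130]
  35 → host 1  [load 70/130]
  15 → host 1  [load 85/130]
  100 → host 2 (new)  [load 100/130]
  85 → host 3 (new)  [load 85/130]
  85 → host 4 (new)  [load 85/130]
  100 → host 5 (new)  [load 100/130]
  30 → host 2  [load 130/130]
  100 → host 6 (new)  [load 100/130]
  15 → host 5  [load 115/130]
  90 → host 7 (new)  [load 90/130]
  40 → host 7  [load 130/130]
  90 → host 8 (new)  [load 90/130]
8 hosts opened.

8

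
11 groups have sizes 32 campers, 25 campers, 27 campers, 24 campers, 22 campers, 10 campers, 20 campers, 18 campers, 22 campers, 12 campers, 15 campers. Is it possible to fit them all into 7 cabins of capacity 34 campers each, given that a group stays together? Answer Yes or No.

Total = 227 campers; ⌈227/34⌉ = 7.
8 groups each exceed half the capacity and cannot share a cabin, forcing at least 8 cabins.
At least 8 cabins are required, but only 7 are allowed.

No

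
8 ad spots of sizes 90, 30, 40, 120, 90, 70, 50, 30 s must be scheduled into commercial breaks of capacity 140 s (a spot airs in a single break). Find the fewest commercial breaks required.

4

Total = 120 + 90 + 90 + 70 + 50 + 40 + 30 + 30 = 520 s.
Lower bound: ⌈520/140⌉ = 4 commercial breaks.
A packing using 4 commercial breaks:
  break 1: 120 = 120
  break 2: 90 + 50 = 140
  break 3: 90 + 40 = 130
  break 4: 70 + 30 + 30 = 130
This matches the lower bound, so 4 is optimal.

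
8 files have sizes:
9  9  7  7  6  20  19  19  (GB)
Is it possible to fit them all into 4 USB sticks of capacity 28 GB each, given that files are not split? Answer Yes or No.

Yes

A valid assignment using 4 USB sticks:
  USB stick 1: 20 + 7 = 27
  USB stick 2: 19 + 9 = 28
  USB stick 3: 19 + 9 = 28
  USB stick 4: 7 + 6 = 13
Every load is within 28 GB, so 4 USB sticks suffice.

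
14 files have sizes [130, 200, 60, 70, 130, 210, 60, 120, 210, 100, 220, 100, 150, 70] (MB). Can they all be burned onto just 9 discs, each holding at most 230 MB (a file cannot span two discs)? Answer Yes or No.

Yes

A valid assignment using 9 discs:
  disc 1: 220 = 220
  disc 2: 210 = 210
  disc 3: 210 = 210
  disc 4: 200 = 200
  disc 5: 150 + 70 = 220
  disc 6: 130 + 100 = 230
  disc 7: 130 + 100 = 230
  disc 8: 120 + 70 = 190
  disc 9: 60 + 60 = 120
Every load is within 230 MB, so 9 discs suffice.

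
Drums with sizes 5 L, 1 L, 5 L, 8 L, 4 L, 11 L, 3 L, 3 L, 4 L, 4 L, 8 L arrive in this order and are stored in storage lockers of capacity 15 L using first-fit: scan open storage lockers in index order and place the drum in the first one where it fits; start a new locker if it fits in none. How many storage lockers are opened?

4

  5 → locker 1 (new)  [load 5/15]
  1 → locker 1  [load 6/15]
  5 → locker 1  [load 11/15]
  8 → locker 2 (new)  [load 8/15]
  4 → locker 1  [load 15/15]
  11 → locker 3 (new)  [load 11/15]
  3 → locker 2  [load 11/15]
  3 → locker 2  [load 14/15]
  4 → locker 3  [load 15/15]
  4 → locker 4 (new)  [load 4/15]
  8 → locker 4  [load 12/15]
4 storage lockers opened.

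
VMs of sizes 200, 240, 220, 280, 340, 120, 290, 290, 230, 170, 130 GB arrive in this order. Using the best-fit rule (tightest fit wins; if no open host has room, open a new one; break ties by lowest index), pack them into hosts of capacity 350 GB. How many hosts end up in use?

9

  200 → host 1 (new)  [load 200/350]
  240 → host 2 (new)  [load 240/350]
  220 → host 3 (new)  [load 220/350]
  280 → host 4 (new)  [load 280/350]
  340 → host 5 (new)  [load 340/350]
  120 → host 3  [load 340/350]
  290 → host 6 (new)  [load 290/350]
  290 → host 7 (new)  [load 290/350]
  230 → host 8 (new)  [load 230/350]
  170 → host 9 (new)  [load 170/350]
  130 → host 1  [load 330/350]
9 hosts opened.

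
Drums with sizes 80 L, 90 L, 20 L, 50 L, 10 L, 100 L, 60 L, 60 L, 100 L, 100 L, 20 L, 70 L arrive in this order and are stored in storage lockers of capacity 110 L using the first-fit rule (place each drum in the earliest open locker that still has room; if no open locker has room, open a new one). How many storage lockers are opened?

8

  80 → locker 1 (new)  [load 80/110]
  90 → locker 2 (new)  [load 90/110]
  20 → locker 1  [load 100/110]
  50 → locker 3 (new)  [load 50/110]
  10 → locker 1  [load 110/110]
  100 → locker 4 (new)  [load 100/110]
  60 → locker 3  [load 110/110]
  60 → locker 5 (new)  [load 60/110]
  100 → locker 6 (new)  [load 100/110]
  100 → locker 7 (new)  [load 100/110]
  20 → locker 2  [load 110/110]
  70 → locker 8 (new)  [load 70/110]
8 storage lockers opened.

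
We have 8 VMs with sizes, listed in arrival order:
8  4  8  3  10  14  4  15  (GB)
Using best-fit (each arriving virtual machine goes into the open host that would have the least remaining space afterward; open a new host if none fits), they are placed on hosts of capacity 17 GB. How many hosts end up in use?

5

  8 → host 1 (new)  [load 8/17]
  4 → host 1  [load 12/17]
  8 → host 2 (new)  [load 8/17]
  3 → host 1  [load 15/17]
  10 → host 3 (new)  [load 10/17]
  14 → host 4 (new)  [load 14/17]
  4 → host 3  [load 14/17]
  15 → host 5 (new)  [load 15/17]
5 hosts opened.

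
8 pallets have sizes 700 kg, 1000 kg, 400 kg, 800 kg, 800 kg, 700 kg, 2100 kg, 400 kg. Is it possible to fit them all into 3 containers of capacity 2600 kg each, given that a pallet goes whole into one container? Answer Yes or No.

Yes

A valid assignment using 3 containers:
  container 1: 2100 + 400 = 2500
  container 2: 1000 + 800 + 800 = 2600
  container 3: 700 + 700 + 400 = 1800
Every load is within 2600 kg, so 3 containers suffice.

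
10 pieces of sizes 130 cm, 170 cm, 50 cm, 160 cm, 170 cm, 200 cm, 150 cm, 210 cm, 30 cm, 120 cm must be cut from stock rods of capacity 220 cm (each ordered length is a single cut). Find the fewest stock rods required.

8

Total = 210 + 200 + 170 + 170 + 160 + 150 + 130 + 120 + 50 + 30 = 1390 cm.
Lower bound: ⌈1390/220⌉ = 7 stock rods.
Also, 8 pieces each exceed 110 cm, and no two of those can share a stock rod, so at least 8 stock rods are needed.
A packing using 8 stock rods:
  stock rod 1: 210 = 210
  stock rod 2: 200 = 200
  stock rod 3: 170 + 50 = 220
  stock rod 4: 170 + 30 = 200
  stock rod 5: 160 = 160
  stock rod 6: 150 = 150
  stock rod 7: 130 = 130
  stock rod 8: 120 = 120
This matches the lower bound, so 8 is optimal.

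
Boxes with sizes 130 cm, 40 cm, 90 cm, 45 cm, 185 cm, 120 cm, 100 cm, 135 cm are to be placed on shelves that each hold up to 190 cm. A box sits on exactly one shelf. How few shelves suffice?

Total = 185 + 135 + 130 + 120 + 100 + 90 + 45 + 40 = 845 cm.
Lower bound: ⌈845/190⌉ = 5 shelves.
A packing using 5 shelves:
  shelf 1: 185 = 185
  shelf 2: 135 + 45 = 180
  shelf 3: 130 + 40 = 170
  shelf 4: 120 = 120
  shelf 5: 100 + 90 = 190
This matches the lower bound, so 5 is optimal.

5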